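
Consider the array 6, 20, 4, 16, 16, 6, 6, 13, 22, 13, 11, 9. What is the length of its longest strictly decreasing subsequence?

One longest decreasing subsequence is 20, 16, 13, 11, 9 (positions 2,4,8,11,12), of length 5; no longer one exists.

5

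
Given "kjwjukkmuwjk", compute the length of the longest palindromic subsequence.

10

Using dp[i][j] = 2 + dp[i+1][j−1] if the ends match, else max(dp[i+1][j], dp[i][j−1]):
dp[1][12] = 10. A witness is kjwukkuwjk at positions 1,2,3,5,6,7,9,10,11,12.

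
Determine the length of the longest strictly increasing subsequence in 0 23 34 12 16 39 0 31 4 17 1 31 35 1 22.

6

Let dp[i] be the longest increasing subsequence ending at position i. Then dp = [1, 2, 3, 2, 3, 4, 1, 4, 2, 4, 2, 5, 6, 2, 5].
The maximum is 6; one witness is 0, 12, 16, 17, 31, 35 at positions 1,4,5,10,12,13.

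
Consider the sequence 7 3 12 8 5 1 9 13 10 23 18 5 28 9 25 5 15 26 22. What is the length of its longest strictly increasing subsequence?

7

Scanning left to right, the best length ending at each element is: 7→1, 3→1, 12→2, 8→2, 5→2, 1→1, 9→3, 13→4, 10→4, 23→5, 18→5, 5→2, 28→6, 9→3, 25→6, 5→2, 15→5, 26→7, 22→6.
So the longest increasing subsequence has length 7, e.g. 7, 8, 9, 13, 23, 25, 26.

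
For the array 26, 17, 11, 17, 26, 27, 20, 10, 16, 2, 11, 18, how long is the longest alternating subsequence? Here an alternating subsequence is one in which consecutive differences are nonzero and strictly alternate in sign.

A longest alternating subsequence is 26, 11, 17, 10, 16, 2, 11 (positions 1,3,4,8,9,10,11); its 6 consecutive differences strictly alternate in sign, and length 7 is optimal.

7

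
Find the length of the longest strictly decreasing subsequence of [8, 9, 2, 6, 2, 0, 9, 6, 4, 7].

Let dp[i] be the longest decreasing subsequence ending at position i. Then dp = [1, 1, 2, 2, 3, 4, 1, 2, 3, 2].
The maximum is 4; one witness is 8, 6, 2, 0 at positions 1,4,5,6.

4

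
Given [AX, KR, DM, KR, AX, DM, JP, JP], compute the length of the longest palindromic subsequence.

5

One longest palindromic subsequence is AX KR DM KR AX (positions 1,2,3,4,5); it reads the same forward and backward, and the interval DP gives dp[1][8] = 5.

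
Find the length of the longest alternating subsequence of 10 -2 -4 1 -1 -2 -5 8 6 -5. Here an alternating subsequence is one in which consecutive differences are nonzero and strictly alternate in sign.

Track the best alternating length ending on an up-step vs a down-step at each position: up/down = 1/1, 1/2, 1/2, 3/2, 3/4, 3/4, 1/4, 5/2, 5/6, 1/6.
The maximum over both is 6; one such subsequence is 10, -2, 1, -1, 8, 6.

6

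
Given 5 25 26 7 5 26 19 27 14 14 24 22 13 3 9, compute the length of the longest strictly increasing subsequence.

Scanning left to right, the best length ending at each element is: 5→1, 25→2, 26→3, 7→2, 5→1, 26→3, 19→3, 27→4, 14→3, 14→3, 24→4, 22→4, 13→3, 3→1, 9→3.
So the longest increasing subsequence has length 4, e.g. 5, 25, 26, 27.

4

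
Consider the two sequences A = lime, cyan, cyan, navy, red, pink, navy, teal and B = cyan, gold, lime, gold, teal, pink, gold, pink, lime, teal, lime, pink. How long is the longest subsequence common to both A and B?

Backtracking the LCS table gives one alignment: lime (A1,B3) → pink (A6,B8) → teal (A8,B10).
So the longest common subsequence has length 3.

3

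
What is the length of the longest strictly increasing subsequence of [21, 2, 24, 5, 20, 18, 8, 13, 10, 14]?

5

One longest increasing subsequence is 2, 5, 8, 13, 14 (positions 2,4,7,8,10), of length 5; no longer one exists.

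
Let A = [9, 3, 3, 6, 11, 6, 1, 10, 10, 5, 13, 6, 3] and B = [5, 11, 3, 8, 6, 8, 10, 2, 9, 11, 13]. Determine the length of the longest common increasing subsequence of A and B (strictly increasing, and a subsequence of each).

4

A longest common strictly increasing subsequence is 3, 6, 10, 13 (length 4); it appears in order in both A and B, and no longer such subsequence exists.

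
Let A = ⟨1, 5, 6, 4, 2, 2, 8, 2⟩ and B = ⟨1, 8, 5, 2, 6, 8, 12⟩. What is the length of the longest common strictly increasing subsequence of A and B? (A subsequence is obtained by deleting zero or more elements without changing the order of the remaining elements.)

4

For each value that appears in both, track the longest common increasing run ending there.
The best achievable length is 4; one witness is 1, 5, 6, 8 (A-positions 1,2,3,7, B-positions 1,3,5,6).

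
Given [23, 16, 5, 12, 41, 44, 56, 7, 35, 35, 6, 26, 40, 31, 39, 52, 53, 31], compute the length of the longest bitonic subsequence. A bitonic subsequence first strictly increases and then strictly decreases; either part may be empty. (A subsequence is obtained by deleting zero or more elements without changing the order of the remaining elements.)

8

Let inc[i] be the LIS ending at i and dec[i] the longest strictly decreasing subsequence starting at i. inc = [1, 1, 1, 2, 3, 4, 5, 2, 3, 3, 2, 3, 4, 4, 5, 6, 7, 4], dec = [5, 4, 1, 3, 4, 4, 4, 2, 2, 2, 1, 1, 3, 1, 2, 2, 2, 1].
max_i inc[i]+dec[i]−1 = 8, with one witness 5, 12, 41, 44, 56, 40, 39, 31.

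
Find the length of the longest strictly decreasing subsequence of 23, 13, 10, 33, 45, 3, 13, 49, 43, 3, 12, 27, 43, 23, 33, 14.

One longest decreasing subsequence is 45, 43, 27, 23, 14 (positions 5,9,12,14,16), of length 5; no longer one exists.

5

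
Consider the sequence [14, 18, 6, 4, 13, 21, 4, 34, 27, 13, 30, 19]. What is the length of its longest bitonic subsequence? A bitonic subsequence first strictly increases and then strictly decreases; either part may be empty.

6

One longest bitonic subsequence is 14, 18, 21, 34, 30, 19 (positions 1,2,6,8,11,12): it rises to 34 then falls. Length 6 is optimal.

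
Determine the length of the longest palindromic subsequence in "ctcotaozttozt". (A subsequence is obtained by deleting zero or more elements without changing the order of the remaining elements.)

7

One longest palindromic subsequence is totttot (positions 2,4,5,9,10,11,13); it reads the same forward and backward, and the interval DP gives dp[1][13] = 7.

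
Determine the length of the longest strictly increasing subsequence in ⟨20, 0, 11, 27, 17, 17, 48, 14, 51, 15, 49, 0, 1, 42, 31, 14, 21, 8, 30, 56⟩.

7

One longest increasing subsequence is 0, 11, 14, 15, 21, 30, 56 (positions 2,3,8,10,17,19,20), of length 7; no longer one exists.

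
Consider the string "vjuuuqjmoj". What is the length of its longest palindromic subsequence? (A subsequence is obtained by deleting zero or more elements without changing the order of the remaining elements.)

One longest palindromic subsequence is juuuj (positions 2,3,4,5,10); it reads the same forward and backward, and the interval DP gives dp[1][10] = 5.

5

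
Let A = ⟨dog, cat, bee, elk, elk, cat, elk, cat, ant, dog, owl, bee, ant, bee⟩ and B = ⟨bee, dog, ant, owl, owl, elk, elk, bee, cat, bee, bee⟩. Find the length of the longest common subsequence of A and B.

6

Backtracking the LCS table gives one alignment: dog (A1,B2) → elk (A4,B6) → elk (A5,B7) → cat (A8,B9) → bee (A12,B10) → bee (A14,B11).
So the longest common subsequence has length 6.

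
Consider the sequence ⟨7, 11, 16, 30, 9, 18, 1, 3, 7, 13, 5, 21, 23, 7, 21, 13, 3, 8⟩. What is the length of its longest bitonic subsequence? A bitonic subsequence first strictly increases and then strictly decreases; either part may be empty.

One longest bitonic subsequence is 7, 11, 16, 18, 21, 23, 21, 13, 8 (positions 1,2,3,6,12,13,15,16,18): it rises to 23 then falls. Length 9 is optimal.

9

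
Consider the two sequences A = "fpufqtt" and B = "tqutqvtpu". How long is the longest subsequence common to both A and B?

3

Backtracking the LCS table gives one alignment: u (A3,B3) → q (A5,B5) → t (A6,B7).
So the longest common subsequence has length 3.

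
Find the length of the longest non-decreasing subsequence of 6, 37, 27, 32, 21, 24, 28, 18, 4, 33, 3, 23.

Let dp[i] be the longest non-decreasing subsequence ending at position i. Then dp = [1, 2, 2, 3, 2, 3, 4, 2, 1, 5, 1, 3].
The maximum is 5; one witness is 6, 21, 24, 28, 33 at positions 1,5,6,7,10.

5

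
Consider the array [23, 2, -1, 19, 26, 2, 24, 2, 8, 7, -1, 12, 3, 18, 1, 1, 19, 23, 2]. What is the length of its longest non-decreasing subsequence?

Let dp[i] be the longest non-decreasing subsequence ending at position i. Then dp = [1, 1, 1, 2, 3, 2, 3, 3, 4, 4, 2, 5, 4, 6, 3, 4, 7, 8, 5].
The maximum is 8; one witness is 2, 2, 2, 8, 12, 18, 19, 23 at positions 2,6,8,9,12,14,17,18.

8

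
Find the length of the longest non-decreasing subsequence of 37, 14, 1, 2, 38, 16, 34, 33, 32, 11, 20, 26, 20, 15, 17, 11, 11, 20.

6

One longest non-decreasing subsequence is 1, 2, 16, 20, 20, 20 (positions 3,4,6,11,13,18), of length 6; no longer one exists.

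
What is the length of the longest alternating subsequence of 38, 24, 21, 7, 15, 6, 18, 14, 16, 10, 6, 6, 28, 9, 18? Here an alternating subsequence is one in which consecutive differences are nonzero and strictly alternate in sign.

11

Track the best alternating length ending on an up-step vs a down-step at each position: up/down = 1/1, 1/2, 1/2, 1/2, 3/2, 1/4, 5/2, 5/6, 7/6, 5/8, 1/8, 1/8, 9/2, 9/10, 11/10.
The maximum over both is 11; one such subsequence is 38, 7, 15, 6, 18, 14, 16, 10, 28, 9, 18.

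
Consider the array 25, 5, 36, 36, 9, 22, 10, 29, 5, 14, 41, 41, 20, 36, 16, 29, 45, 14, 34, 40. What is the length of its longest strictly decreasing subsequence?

One longest decreasing subsequence is 25, 22, 20, 16, 14 (positions 1,6,13,15,18), of length 5; no longer one exists.

5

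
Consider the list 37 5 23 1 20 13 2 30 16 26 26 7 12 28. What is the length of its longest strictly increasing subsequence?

Scanning left to right, the best length ending at each element is: 37→1, 5→1, 23→2, 1→1, 20→2, 13→2, 2→2, 30→3, 16→3, 26→4, 26→4, 7→3, 12→4, 28→5.
So the longest increasing subsequence has length 5, e.g. 5, 13, 16, 26, 28.

5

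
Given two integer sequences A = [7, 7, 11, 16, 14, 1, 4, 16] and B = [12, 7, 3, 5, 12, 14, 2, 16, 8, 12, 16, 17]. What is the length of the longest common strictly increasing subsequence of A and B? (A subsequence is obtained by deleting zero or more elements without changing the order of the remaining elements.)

For each value that appears in both, track the longest common increasing run ending there.
The best achievable length is 3; one witness is 7, 14, 16 (A-positions 1,5,8, B-positions 2,6,8).

3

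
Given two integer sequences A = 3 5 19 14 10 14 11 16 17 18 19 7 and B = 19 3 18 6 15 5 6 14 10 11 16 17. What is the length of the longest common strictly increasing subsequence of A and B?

A longest common strictly increasing subsequence is 3, 5, 10, 11, 16, 17 (length 6); it appears in order in both A and B, and no longer such subsequence exists.

6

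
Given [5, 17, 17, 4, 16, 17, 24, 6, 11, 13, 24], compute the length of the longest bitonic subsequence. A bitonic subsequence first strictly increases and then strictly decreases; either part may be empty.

One longest bitonic subsequence is 5, 16, 17, 24, 13 (positions 1,5,6,7,10): it rises to 24 then falls. Length 5 is optimal.

5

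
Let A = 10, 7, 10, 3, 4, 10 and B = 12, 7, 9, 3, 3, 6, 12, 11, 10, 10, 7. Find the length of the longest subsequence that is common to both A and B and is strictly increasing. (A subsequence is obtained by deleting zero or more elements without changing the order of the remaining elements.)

2

For each value that appears in both, track the longest common increasing run ending there.
The best achievable length is 2; one witness is 7, 10 (A-positions 2,3, B-positions 2,9).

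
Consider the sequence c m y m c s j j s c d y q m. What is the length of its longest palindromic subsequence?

One longest palindromic subsequence is mycsjjscym (positions 2,3,5,6,7,8,9,10,12,14); it reads the same forward and backward, and the interval DP gives dp[1][14] = 10.

10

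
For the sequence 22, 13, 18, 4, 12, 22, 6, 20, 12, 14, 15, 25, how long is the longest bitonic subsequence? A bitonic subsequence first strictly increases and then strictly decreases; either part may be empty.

Let inc[i] be the LIS ending at i and dec[i] the longest strictly decreasing subsequence starting at i. inc = [1, 1, 2, 1, 2, 3, 2, 3, 3, 4, 5, 6], dec = [4, 3, 3, 1, 2, 3, 1, 2, 1, 1, 1, 1].
max_i inc[i]+dec[i]−1 = 6, with one witness 4, 6, 12, 14, 15, 25.

6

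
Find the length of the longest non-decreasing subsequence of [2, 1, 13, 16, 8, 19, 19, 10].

Let dp[i] be the longest non-decreasing subsequence ending at position i. Then dp = [1, 1, 2, 3, 2, 4, 5, 3].
The maximum is 5; one witness is 2, 13, 16, 19, 19 at positions 1,3,4,6,7.

5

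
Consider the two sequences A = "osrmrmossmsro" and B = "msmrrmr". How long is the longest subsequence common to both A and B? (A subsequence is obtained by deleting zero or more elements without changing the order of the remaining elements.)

A longest common subsequence is srrmr (length 5); the LCS DP confirms no longer common subsequence exists.

5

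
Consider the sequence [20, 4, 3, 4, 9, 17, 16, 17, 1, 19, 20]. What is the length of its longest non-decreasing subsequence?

7

Scanning left to right, the best length ending at each element is: 20→1, 4→1, 3→1, 4→2, 9→3, 17→4, 16→4, 17→5, 1→1, 19→6, 20→7.
So the longest non-decreasing subsequence has length 7, e.g. 4, 4, 9, 17, 17, 19, 20.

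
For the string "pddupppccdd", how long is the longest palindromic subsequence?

One longest palindromic subsequence is ddpppdd (positions 2,3,5,6,7,10,11); it reads the same forward and backward, and the interval DP gives dp[1][11] = 7.

7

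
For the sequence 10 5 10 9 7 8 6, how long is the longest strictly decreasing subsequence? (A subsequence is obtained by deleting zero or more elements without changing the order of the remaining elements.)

Scanning left to right, the best length ending at each element is: 10→1, 5→2, 10→1, 9→2, 7→3, 8→3, 6→4.
So the longest decreasing subsequence has length 4, e.g. 10, 9, 7, 6.

4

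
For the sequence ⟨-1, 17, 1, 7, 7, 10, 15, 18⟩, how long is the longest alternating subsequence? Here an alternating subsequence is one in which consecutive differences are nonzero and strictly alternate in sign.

A longest alternating subsequence is -1, 17, 1, 7 (positions 1,2,3,4); its 3 consecutive differences strictly alternate in sign, and length 4 is optimal.

4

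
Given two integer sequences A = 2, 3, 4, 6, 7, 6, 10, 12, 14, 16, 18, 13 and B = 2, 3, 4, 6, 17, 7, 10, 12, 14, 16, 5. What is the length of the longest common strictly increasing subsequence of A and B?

9

A longest common strictly increasing subsequence is 2, 3, 4, 6, 7, 10, 12, 14, 16 (length 9); it appears in order in both A and B, and no longer such subsequence exists.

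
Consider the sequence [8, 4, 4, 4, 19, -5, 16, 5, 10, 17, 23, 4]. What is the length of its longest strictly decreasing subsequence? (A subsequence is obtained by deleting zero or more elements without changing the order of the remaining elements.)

4

Scanning left to right, the best length ending at each element is: 8→1, 4→2, 4→2, 4→2, 19→1, -5→3, 16→2, 5→3, 10→3, 17→2, 23→1, 4→4.
So the longest decreasing subsequence has length 4, e.g. 19, 16, 5, 4.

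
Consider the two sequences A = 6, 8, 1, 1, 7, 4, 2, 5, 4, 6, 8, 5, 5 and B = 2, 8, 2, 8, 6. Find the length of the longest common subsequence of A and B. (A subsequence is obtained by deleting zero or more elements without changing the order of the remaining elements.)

3

Backtracking the LCS table gives one alignment: 8 (A2,B2) → 2 (A7,B3) → 6 (A10,B5).
So the longest common subsequence has length 3.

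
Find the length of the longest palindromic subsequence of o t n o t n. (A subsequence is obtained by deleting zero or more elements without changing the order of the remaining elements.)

One longest palindromic subsequence is ntn (positions 3,5,6); it reads the same forward and backward, and the interval DP gives dp[1][6] = 3.

3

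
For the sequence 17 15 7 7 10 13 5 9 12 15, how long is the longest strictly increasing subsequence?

Let dp[i] be the longest increasing subsequence ending at position i. Then dp = [1, 1, 1, 1, 2, 3, 1, 2, 3, 4].
The maximum is 4; one witness is 7, 10, 13, 15 at positions 3,5,6,10.

4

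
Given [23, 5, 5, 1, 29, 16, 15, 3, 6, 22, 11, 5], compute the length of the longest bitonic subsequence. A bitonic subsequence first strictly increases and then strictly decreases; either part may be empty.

6

One longest bitonic subsequence is 23, 29, 16, 15, 11, 5 (positions 1,5,6,7,11,12): it rises to 29 then falls. Length 6 is optimal.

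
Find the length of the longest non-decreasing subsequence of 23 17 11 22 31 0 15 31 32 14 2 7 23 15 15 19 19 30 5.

Scanning left to right, the best length ending at each element is: 23→1, 17→1, 11→1, 22→2, 31→3, 0→1, 15→2, 31→4, 32→5, 14→2, 2→2, 7→3, 23→4, 15→4, 15→5, 19→6, 19→7, 30→8, 5→3.
So the longest non-decreasing subsequence has length 8, e.g. 0, 2, 7, 15, 15, 19, 19, 30.

8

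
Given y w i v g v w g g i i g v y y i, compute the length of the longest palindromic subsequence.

One longest palindromic subsequence is ivgiigvi (positions 3,6,8,10,11,12,13,16); it reads the same forward and backward, and the interval DP gives dp[1][16] = 8.

8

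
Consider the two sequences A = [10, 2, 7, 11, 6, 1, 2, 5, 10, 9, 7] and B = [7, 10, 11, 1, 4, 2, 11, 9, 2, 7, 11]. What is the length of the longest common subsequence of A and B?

6

A longest common subsequence is 10, 11, 1, 2, 9, 7 (length 6); the LCS DP confirms no longer common subsequence exists.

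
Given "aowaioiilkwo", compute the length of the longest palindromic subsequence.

7

One longest palindromic subsequence is owiiiwo (positions 2,3,5,7,8,11,12); it reads the same forward and backward, and the interval DP gives dp[1][12] = 7.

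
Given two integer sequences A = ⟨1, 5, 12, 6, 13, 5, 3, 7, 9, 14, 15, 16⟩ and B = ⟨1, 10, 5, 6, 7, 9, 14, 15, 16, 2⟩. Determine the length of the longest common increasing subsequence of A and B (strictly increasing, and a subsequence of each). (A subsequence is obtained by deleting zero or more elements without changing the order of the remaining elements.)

8

For each value that appears in both, track the longest common increasing run ending there.
The best achievable length is 8; one witness is 1, 5, 6, 7, 9, 14, 15, 16 (A-positions 1,2,4,8,9,10,11,12, B-positions 1,3,4,5,6,7,8,9).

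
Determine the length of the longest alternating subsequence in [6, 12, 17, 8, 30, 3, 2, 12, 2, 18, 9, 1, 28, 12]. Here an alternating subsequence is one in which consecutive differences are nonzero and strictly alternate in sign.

A longest alternating subsequence is 6, 12, 8, 30, 3, 12, 2, 18, 9, 28, 12 (positions 1,2,4,5,6,8,9,10,11,13,14); its 10 consecutive differences strictly alternate in sign, and length 11 is optimal.

11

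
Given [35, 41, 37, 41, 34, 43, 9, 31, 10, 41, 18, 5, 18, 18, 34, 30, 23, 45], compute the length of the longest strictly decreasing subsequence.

6

One longest decreasing subsequence is 41, 37, 34, 31, 10, 5 (positions 2,3,5,8,9,12), of length 6; no longer one exists.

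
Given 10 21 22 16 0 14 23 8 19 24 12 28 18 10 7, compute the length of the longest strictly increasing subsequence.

Let dp[i] be the longest increasing subsequence ending at position i. Then dp = [1, 2, 3, 2, 1, 2, 4, 2, 3, 5, 3, 6, 4, 3, 2].
The maximum is 6; one witness is 10, 21, 22, 23, 24, 28 at positions 1,2,3,7,10,12.

6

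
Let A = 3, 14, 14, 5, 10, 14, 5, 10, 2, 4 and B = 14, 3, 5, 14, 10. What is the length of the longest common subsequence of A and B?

Backtracking the LCS table gives one alignment: 3 (A1,B2) → 5 (A4,B3) → 14 (A6,B4) → 10 (A8,B5).
So the longest common subsequence has length 4.

4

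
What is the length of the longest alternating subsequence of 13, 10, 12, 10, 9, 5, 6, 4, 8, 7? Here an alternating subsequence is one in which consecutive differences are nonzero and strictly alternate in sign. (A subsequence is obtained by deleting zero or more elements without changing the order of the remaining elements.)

Track the best alternating length ending on an up-step vs a down-step at each position: up/down = 1/1, 1/2, 3/2, 1/4, 1/4, 1/4, 5/4, 1/6, 7/4, 7/8.
The maximum over both is 8; one such subsequence is 13, 10, 12, 5, 6, 4, 8, 7.

8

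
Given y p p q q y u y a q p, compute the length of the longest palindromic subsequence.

7

One longest palindromic subsequence is pqyuyqp (positions 2,4,6,7,8,10,11); it reads the same forward and backward, and the interval DP gives dp[1][11] = 7.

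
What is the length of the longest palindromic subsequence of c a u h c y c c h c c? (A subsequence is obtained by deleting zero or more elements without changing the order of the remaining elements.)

Using dp[i][j] = 2 + dp[i+1][j−1] if the ends match, else max(dp[i+1][j], dp[i][j−1]):
dp[1][11] = 7. A witness is chccchc at positions 1,4,5,7,8,9,11.

7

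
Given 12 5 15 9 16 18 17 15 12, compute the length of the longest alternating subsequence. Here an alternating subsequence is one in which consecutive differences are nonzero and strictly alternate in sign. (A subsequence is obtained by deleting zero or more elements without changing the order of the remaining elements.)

Track the best alternating length ending on an up-step vs a down-step at each position: up/down = 1/1, 1/2, 3/1, 3/4, 5/1, 5/1, 5/6, 5/6, 5/6.
The maximum over both is 6; one such subsequence is 12, 5, 15, 9, 18, 17.

6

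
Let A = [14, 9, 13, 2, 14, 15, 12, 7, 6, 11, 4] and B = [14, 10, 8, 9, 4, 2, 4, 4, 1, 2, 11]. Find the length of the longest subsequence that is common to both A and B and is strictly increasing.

For each value that appears in both, track the longest common increasing run ending there.
The best achievable length is 2; one witness is 2, 4 (A-positions 4,11, B-positions 6,7).

2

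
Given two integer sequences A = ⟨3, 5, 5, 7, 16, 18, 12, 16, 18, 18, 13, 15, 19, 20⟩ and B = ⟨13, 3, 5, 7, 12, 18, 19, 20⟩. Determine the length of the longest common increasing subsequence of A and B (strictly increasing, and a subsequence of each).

7

A longest common strictly increasing subsequence is 3, 5, 7, 12, 18, 19, 20 (length 7); it appears in order in both A and B, and no longer such subsequence exists.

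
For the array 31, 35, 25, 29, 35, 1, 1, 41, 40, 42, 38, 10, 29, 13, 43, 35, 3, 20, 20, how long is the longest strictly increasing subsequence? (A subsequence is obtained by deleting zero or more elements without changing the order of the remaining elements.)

Let dp[i] be the longest increasing subsequence ending at position i. Then dp = [1, 2, 1, 2, 3, 1, 1, 4, 4, 5, 4, 2, 3, 3, 6, 4, 2, 4, 4].
The maximum is 6; one witness is 25, 29, 35, 41, 42, 43 at positions 3,4,5,8,10,15.

6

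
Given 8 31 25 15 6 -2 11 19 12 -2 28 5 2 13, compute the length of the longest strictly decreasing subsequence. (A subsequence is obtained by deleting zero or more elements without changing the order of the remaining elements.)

6

Scanning left to right, the best length ending at each element is: 8→1, 31→1, 25→2, 15→3, 6→4, -2→5, 11→4, 19→3, 12→4, -2→5, 28→2, 5→5, 2→6, 13→4.
So the longest decreasing subsequence has length 6, e.g. 31, 25, 15, 6, 5, 2.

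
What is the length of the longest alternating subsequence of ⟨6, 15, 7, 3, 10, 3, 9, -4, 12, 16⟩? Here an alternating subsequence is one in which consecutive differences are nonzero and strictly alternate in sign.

8

A longest alternating subsequence is 6, 15, 7, 10, 3, 9, -4, 12 (positions 1,2,3,5,6,7,8,9); its 7 consecutive differences strictly alternate in sign, and length 8 is optimal.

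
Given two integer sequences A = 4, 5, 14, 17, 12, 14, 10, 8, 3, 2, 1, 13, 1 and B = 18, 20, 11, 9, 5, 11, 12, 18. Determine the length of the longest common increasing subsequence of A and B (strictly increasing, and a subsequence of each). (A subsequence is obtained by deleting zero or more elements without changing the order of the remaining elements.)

A longest common strictly increasing subsequence is 5, 12 (length 2); it appears in order in both A and B, and no longer such subsequence exists.

2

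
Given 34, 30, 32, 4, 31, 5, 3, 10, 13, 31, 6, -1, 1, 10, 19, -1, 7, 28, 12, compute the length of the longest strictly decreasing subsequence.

Scanning left to right, the best length ending at each element is: 34→1, 30→2, 32→2, 4→3, 31→3, 5→4, 3→5, 10→4, 13→4, 31→3, 6→5, -1→6, 1→6, 10→5, 19→4, -1→7, 7→6, 28→4, 12→5.
So the longest decreasing subsequence has length 7, e.g. 34, 32, 31, 5, 3, 1, -1.

7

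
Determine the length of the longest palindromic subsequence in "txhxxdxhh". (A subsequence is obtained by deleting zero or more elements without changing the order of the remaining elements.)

5

One longest palindromic subsequence is hxdxh (positions 3,5,6,7,9); it reads the same forward and backward, and the interval DP gives dp[1][9] = 5.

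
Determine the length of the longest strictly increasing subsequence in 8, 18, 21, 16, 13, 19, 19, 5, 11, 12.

One longest increasing subsequence is 8, 18, 21 (positions 1,2,3), of length 3; no longer one exists.

3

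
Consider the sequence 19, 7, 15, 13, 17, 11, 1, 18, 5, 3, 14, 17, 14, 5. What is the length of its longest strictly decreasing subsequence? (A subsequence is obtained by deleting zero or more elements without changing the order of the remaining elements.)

6

Let dp[i] be the longest decreasing subsequence ending at position i. Then dp = [1, 2, 2, 3, 2, 4, 5, 2, 5, 6, 3, 3, 4, 5].
The maximum is 6; one witness is 19, 15, 13, 11, 5, 3 at positions 1,3,4,6,9,10.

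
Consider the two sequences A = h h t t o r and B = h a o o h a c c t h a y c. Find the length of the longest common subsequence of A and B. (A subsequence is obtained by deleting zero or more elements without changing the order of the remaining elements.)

3

Backtracking the LCS table gives one alignment: h (A1,B1) → h (A2,B5) → t (A3,B9).
So the longest common subsequence has length 3.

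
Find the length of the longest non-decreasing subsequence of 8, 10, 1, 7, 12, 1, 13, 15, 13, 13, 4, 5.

6

One longest non-decreasing subsequence is 8, 10, 12, 13, 13, 13 (positions 1,2,5,7,9,10), of length 6; no longer one exists.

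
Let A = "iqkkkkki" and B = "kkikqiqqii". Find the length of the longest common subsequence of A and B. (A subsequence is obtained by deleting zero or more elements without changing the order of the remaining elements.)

A longest common subsequence is kkki (length 4); the LCS DP confirms no longer common subsequence exists.

4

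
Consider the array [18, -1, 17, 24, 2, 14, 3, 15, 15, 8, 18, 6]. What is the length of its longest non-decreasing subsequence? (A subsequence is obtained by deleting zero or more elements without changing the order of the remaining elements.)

Let dp[i] be the longest non-decreasing subsequence ending at position i. Then dp = [1, 1, 2, 3, 2, 3, 3, 4, 5, 4, 6, 4].
The maximum is 6; one witness is -1, 2, 14, 15, 15, 18 at positions 2,5,6,8,9,11.

6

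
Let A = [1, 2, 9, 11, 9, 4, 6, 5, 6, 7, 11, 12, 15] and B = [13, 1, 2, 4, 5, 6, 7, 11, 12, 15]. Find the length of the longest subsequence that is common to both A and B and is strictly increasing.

A longest common strictly increasing subsequence is 1, 2, 4, 5, 6, 7, 11, 12, 15 (length 9); it appears in order in both A and B, and no longer such subsequence exists.

9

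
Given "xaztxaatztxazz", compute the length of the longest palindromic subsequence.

8

Using dp[i][j] = 2 + dp[i+1][j−1] if the ends match, else max(dp[i+1][j], dp[i][j−1]):
dp[1][14] = 8. A witness is aztaatza at positions 2,3,4,6,7,8,9,12.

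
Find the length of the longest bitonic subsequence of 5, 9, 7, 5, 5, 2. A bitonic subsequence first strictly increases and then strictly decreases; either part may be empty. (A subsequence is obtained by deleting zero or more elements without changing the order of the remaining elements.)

Let inc[i] be the LIS ending at i and dec[i] the longest strictly decreasing subsequence starting at i. inc = [1, 2, 2, 1, 1, 1], dec = [2, 4, 3, 2, 2, 1].
max_i inc[i]+dec[i]−1 = 5, with one witness 5, 9, 7, 5, 2.

5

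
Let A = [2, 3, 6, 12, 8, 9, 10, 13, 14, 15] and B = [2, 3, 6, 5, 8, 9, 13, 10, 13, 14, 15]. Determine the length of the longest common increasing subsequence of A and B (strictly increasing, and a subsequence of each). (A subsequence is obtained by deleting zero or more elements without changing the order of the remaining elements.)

9

A longest common strictly increasing subsequence is 2, 3, 6, 8, 9, 10, 13, 14, 15 (length 9); it appears in order in both A and B, and no longer such subsequence exists.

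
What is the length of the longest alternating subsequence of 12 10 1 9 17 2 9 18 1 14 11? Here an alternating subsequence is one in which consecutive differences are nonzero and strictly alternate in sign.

8

Track the best alternating length ending on an up-step vs a down-step at each position: up/down = 1/1, 1/2, 1/2, 3/2, 3/1, 3/4, 5/4, 5/1, 1/6, 7/6, 7/8.
The maximum over both is 8; one such subsequence is 12, 1, 9, 2, 9, 1, 14, 11.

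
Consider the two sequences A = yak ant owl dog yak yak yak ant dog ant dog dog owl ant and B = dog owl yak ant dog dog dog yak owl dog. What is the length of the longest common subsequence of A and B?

7

Backtracking the LCS table gives one alignment: owl (A3,B2) → yak (A7,B3) → ant (A8,B4) → dog (A9,B5) → dog (A11,B6) → dog (A12,B7) → owl (A13,B9).
So the longest common subsequence has length 7.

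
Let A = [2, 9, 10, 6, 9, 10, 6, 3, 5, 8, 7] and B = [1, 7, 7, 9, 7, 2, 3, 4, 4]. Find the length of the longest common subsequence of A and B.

2

Backtracking the LCS table gives one alignment: 2 (A1,B6) → 3 (A8,B7).
So the longest common subsequence has length 2.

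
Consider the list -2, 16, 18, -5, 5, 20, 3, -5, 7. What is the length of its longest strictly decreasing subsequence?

4

One longest decreasing subsequence is 16, 5, 3, -5 (positions 2,5,7,8), of length 4; no longer one exists.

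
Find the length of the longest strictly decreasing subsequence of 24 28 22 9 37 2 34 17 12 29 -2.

5

Let dp[i] be the longest decreasing subsequence ending at position i. Then dp = [1, 1, 2, 3, 1, 4, 2, 3, 4, 3, 5].
The maximum is 5; one witness is 24, 22, 9, 2, -2 at positions 1,3,4,6,11.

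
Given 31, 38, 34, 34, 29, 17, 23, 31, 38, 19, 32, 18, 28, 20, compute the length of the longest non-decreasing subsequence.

4

Scanning left to right, the best length ending at each element is: 31→1, 38→2, 34→2, 34→3, 29→1, 17→1, 23→2, 31→3, 38→4, 19→2, 32→4, 18→2, 28→3, 20→3.
So the longest non-decreasing subsequence has length 4, e.g. 31, 34, 34, 38.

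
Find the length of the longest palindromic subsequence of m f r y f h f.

One longest palindromic subsequence is fhf (positions 2,6,7); it reads the same forward and backward, and the interval DP gives dp[1][7] = 3.

3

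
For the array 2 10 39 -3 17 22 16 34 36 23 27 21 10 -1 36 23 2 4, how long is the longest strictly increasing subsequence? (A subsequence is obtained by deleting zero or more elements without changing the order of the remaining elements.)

Scanning left to right, the best length ending at each element is: 2→1, 10→2, 39→3, -3→1, 17→3, 22→4, 16→3, 34→5, 36→6, 23→5, 27→6, 21→4, 10→2, -1→2, 36→7, 23→5, 2→3, 4→4.
So the longest increasing subsequence has length 7, e.g. 2, 10, 17, 22, 23, 27, 36.

7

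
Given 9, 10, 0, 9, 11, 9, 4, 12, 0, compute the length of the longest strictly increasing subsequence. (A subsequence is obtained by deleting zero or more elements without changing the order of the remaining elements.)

4

One longest increasing subsequence is 9, 10, 11, 12 (positions 1,2,5,8), of length 4; no longer one exists.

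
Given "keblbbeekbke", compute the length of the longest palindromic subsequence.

One longest palindromic subsequence is kebbbek (positions 1,2,3,5,6,8,11); it reads the same forward and backward, and the interval DP gives dp[1][12] = 7.

7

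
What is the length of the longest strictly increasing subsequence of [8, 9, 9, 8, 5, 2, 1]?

Let dp[i] be the longest increasing subsequence ending at position i. Then dp = [1, 2, 2, 1, 1, 1, 1].
The maximum is 2; one witness is 8, 9 at positions 1,2.

2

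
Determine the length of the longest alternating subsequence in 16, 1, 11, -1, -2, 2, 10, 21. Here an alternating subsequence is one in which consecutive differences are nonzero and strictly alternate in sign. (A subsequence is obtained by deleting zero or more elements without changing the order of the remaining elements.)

5

A longest alternating subsequence is 16, 1, 11, -1, 2 (positions 1,2,3,4,6); its 4 consecutive differences strictly alternate in sign, and length 5 is optimal.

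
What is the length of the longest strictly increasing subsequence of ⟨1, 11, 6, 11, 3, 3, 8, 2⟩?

3

One longest increasing subsequence is 1, 6, 11 (positions 1,3,4), of length 3; no longer one exists.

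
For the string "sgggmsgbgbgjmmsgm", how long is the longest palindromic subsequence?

One longest palindromic subsequence is msgbgbgsm (positions 5,6,7,8,9,10,11,15,17); it reads the same forward and backward, and the interval DP gives dp[1][17] = 9.

9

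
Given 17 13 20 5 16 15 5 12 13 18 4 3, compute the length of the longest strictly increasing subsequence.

4

Let dp[i] be the longest increasing subsequence ending at position i. Then dp = [1, 1, 2, 1, 2, 2, 1, 2, 3, 4, 1, 1].
The maximum is 4; one witness is 5, 12, 13, 18 at positions 4,8,9,10.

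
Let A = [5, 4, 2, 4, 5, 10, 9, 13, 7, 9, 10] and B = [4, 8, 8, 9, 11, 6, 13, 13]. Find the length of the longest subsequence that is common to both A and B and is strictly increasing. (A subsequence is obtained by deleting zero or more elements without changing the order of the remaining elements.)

For each value that appears in both, track the longest common increasing run ending there.
The best achievable length is 3; one witness is 4, 9, 13 (A-positions 2,7,8, B-positions 1,4,7).

3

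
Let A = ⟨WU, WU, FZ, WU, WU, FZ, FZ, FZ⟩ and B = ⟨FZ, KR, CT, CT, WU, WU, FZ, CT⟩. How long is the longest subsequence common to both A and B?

4

Backtracking the LCS table gives one alignment: FZ (A3,B1) → WU (A4,B5) → WU (A5,B6) → FZ (A6,B7).
So the longest common subsequence has length 4.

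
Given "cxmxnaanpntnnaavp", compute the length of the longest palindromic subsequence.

One longest palindromic subsequence is aanntnnaa (positions 6,7,8,10,11,12,13,14,15); it reads the same forward and backward, and the interval DP gives dp[1][17] = 9.

9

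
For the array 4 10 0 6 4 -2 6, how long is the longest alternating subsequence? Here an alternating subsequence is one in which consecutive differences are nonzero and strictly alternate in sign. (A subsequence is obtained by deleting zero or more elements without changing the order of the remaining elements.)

Track the best alternating length ending on an up-step vs a down-step at each position: up/down = 1/1, 2/1, 1/3, 4/3, 4/5, 1/5, 6/3.
The maximum over both is 6; one such subsequence is 4, 10, 0, 6, 4, 6.

6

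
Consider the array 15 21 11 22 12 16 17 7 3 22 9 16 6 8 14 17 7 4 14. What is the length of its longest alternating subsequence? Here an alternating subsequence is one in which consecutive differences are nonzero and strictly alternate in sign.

14

Track the best alternating length ending on an up-step vs a down-step at each position: up/down = 1/1, 2/1, 1/3, 4/1, 4/5, 6/5, 6/5, 1/7, 1/7, 8/1, 8/9, 10/9, 8/11, 12/11, 12/11, 12/9, 12/13, 8/13, 14/13.
The maximum over both is 14; one such subsequence is 15, 21, 11, 22, 12, 16, 7, 22, 9, 16, 6, 8, 7, 14.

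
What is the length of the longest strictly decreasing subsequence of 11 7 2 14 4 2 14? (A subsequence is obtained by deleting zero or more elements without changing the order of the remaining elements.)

4

Scanning left to right, the best length ending at each element is: 11→1, 7→2, 2→3, 14→1, 4→3, 2→4, 14→1.
So the longest decreasing subsequence has length 4, e.g. 11, 7, 4, 2.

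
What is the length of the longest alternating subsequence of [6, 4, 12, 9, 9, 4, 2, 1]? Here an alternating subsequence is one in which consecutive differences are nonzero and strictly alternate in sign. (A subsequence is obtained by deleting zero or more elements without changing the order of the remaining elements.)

4

Track the best alternating length ending on an up-step vs a down-step at each position: up/down = 1/1, 1/2, 3/1, 3/4, 3/4, 1/4, 1/4, 1/4.
The maximum over both is 4; one such subsequence is 6, 4, 12, 9.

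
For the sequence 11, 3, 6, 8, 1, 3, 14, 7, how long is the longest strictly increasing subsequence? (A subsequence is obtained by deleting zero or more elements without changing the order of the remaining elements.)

One longest increasing subsequence is 3, 6, 8, 14 (positions 2,3,4,7), of length 4; no longer one exists.

4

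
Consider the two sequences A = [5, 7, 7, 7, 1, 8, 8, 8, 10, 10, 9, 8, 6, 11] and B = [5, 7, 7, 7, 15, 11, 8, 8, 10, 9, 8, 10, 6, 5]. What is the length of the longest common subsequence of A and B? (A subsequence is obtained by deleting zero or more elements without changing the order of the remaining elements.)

A longest common subsequence is 5, 7, 7, 7, 8, 8, 10, 9, 8, 6 (length 10); the LCS DP confirms no longer common subsequence exists.

10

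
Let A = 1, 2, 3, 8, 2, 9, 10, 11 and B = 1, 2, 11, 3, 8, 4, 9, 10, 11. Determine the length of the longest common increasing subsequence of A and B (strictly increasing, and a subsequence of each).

7

For each value that appears in both, track the longest common increasing run ending there.
The best achievable length is 7; one witness is 1, 2, 3, 8, 9, 10, 11 (A-positions 1,2,3,4,6,7,8, B-positions 1,2,4,5,7,8,9).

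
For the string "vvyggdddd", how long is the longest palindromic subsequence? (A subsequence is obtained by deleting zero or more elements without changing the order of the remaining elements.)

4

One longest palindromic subsequence is dddd (positions 6,7,8,9); it reads the same forward and backward, and the interval DP gives dp[1][9] = 4.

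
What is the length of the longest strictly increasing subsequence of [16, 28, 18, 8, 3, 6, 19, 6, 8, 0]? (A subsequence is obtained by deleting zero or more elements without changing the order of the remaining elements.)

3

Scanning left to right, the best length ending at each element is: 16→1, 28→2, 18→2, 8→1, 3→1, 6→2, 19→3, 6→2, 8→3, 0→1.
So the longest increasing subsequence has length 3, e.g. 16, 18, 19.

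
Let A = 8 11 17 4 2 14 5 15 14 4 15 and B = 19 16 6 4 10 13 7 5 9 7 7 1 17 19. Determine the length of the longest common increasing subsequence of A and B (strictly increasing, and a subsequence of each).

2

A longest common strictly increasing subsequence is 4, 5 (length 2); it appears in order in both A and B, and no longer such subsequence exists.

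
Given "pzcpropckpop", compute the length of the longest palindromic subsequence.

Using dp[i][j] = 2 + dp[i+1][j−1] if the ends match, else max(dp[i+1][j], dp[i][j−1]):
dp[1][12] = 7. A witness is popkpop at positions 1,6,7,9,10,11,12.

7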